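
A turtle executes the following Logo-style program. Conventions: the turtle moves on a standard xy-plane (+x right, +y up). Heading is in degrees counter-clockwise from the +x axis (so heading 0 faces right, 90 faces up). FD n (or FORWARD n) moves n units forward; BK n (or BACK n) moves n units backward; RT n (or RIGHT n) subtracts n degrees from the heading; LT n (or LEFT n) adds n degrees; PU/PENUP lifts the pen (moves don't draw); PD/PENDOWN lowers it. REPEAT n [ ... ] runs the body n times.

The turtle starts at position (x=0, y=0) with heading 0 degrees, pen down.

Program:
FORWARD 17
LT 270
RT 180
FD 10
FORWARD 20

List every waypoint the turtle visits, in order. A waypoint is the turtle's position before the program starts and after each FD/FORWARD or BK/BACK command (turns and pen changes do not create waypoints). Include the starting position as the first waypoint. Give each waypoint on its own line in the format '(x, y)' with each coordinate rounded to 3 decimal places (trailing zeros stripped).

Executing turtle program step by step:
Start: pos=(0,0), heading=0, pen down
FD 17: (0,0) -> (17,0) [heading=0, draw]
LT 270: heading 0 -> 270
RT 180: heading 270 -> 90
FD 10: (17,0) -> (17,10) [heading=90, draw]
FD 20: (17,10) -> (17,30) [heading=90, draw]
Final: pos=(17,30), heading=90, 3 segment(s) drawn
Waypoints (4 total):
(0, 0)
(17, 0)
(17, 10)
(17, 30)

Answer: (0, 0)
(17, 0)
(17, 10)
(17, 30)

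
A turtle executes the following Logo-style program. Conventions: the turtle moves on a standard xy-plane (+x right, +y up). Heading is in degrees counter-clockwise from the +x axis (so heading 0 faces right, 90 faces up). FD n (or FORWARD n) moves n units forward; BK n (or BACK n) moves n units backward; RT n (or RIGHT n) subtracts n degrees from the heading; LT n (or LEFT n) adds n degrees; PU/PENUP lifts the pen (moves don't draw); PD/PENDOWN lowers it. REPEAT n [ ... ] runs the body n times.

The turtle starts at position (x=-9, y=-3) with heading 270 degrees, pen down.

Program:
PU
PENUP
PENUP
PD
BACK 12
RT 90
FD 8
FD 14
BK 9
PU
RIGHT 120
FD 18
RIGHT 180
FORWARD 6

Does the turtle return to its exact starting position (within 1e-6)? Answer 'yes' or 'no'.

Answer: no

Derivation:
Executing turtle program step by step:
Start: pos=(-9,-3), heading=270, pen down
PU: pen up
PU: pen up
PU: pen up
PD: pen down
BK 12: (-9,-3) -> (-9,9) [heading=270, draw]
RT 90: heading 270 -> 180
FD 8: (-9,9) -> (-17,9) [heading=180, draw]
FD 14: (-17,9) -> (-31,9) [heading=180, draw]
BK 9: (-31,9) -> (-22,9) [heading=180, draw]
PU: pen up
RT 120: heading 180 -> 60
FD 18: (-22,9) -> (-13,24.588) [heading=60, move]
RT 180: heading 60 -> 240
FD 6: (-13,24.588) -> (-16,19.392) [heading=240, move]
Final: pos=(-16,19.392), heading=240, 4 segment(s) drawn

Start position: (-9, -3)
Final position: (-16, 19.392)
Distance = 23.461; >= 1e-6 -> NOT closed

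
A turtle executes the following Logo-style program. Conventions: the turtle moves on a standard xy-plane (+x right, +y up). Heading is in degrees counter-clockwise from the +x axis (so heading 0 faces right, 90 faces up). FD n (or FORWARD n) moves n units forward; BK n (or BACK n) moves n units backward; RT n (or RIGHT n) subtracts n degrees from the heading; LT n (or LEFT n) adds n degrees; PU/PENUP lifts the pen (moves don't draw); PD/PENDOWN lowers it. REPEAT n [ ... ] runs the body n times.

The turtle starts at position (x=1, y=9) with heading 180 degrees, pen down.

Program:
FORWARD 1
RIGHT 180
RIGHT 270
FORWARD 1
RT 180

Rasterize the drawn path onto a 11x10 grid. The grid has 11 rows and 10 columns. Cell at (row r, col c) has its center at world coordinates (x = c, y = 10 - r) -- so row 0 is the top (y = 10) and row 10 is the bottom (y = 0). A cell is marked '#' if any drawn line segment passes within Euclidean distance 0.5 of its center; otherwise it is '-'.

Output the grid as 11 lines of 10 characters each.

Answer: #---------
##--------
----------
----------
----------
----------
----------
----------
----------
----------
----------

Derivation:
Segment 0: (1,9) -> (0,9)
Segment 1: (0,9) -> (-0,10)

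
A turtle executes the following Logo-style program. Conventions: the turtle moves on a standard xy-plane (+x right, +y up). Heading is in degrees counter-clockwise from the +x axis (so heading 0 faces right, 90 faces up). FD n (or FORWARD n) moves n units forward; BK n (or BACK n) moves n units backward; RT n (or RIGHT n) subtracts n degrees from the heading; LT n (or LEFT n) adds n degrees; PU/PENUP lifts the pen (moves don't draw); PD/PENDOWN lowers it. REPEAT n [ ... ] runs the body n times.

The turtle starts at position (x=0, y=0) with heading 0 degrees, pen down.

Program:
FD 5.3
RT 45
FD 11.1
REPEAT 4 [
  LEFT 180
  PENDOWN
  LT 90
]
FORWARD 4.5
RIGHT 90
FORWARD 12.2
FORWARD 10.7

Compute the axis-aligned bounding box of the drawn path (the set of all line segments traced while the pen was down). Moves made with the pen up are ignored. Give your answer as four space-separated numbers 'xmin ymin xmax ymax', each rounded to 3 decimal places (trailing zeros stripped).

Answer: 0 -27.224 16.331 0

Derivation:
Executing turtle program step by step:
Start: pos=(0,0), heading=0, pen down
FD 5.3: (0,0) -> (5.3,0) [heading=0, draw]
RT 45: heading 0 -> 315
FD 11.1: (5.3,0) -> (13.149,-7.849) [heading=315, draw]
REPEAT 4 [
  -- iteration 1/4 --
  LT 180: heading 315 -> 135
  PD: pen down
  LT 90: heading 135 -> 225
  -- iteration 2/4 --
  LT 180: heading 225 -> 45
  PD: pen down
  LT 90: heading 45 -> 135
  -- iteration 3/4 --
  LT 180: heading 135 -> 315
  PD: pen down
  LT 90: heading 315 -> 45
  -- iteration 4/4 --
  LT 180: heading 45 -> 225
  PD: pen down
  LT 90: heading 225 -> 315
]
FD 4.5: (13.149,-7.849) -> (16.331,-11.031) [heading=315, draw]
RT 90: heading 315 -> 225
FD 12.2: (16.331,-11.031) -> (7.704,-19.658) [heading=225, draw]
FD 10.7: (7.704,-19.658) -> (0.138,-27.224) [heading=225, draw]
Final: pos=(0.138,-27.224), heading=225, 5 segment(s) drawn

Segment endpoints: x in {0, 0.138, 5.3, 7.704, 13.149, 16.331}, y in {-27.224, -19.658, -11.031, -7.849, 0}
xmin=0, ymin=-27.224, xmax=16.331, ymax=0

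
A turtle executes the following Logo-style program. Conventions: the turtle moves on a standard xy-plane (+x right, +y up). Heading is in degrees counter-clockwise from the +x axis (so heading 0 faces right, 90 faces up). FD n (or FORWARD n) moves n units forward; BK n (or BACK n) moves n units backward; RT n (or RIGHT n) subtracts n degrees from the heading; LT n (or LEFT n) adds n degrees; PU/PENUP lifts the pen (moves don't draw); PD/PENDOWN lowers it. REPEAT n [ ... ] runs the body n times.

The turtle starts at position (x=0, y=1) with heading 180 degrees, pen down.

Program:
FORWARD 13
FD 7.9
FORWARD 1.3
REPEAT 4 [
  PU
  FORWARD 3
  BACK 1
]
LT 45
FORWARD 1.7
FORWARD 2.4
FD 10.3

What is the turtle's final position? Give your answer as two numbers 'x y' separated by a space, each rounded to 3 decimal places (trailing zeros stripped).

Executing turtle program step by step:
Start: pos=(0,1), heading=180, pen down
FD 13: (0,1) -> (-13,1) [heading=180, draw]
FD 7.9: (-13,1) -> (-20.9,1) [heading=180, draw]
FD 1.3: (-20.9,1) -> (-22.2,1) [heading=180, draw]
REPEAT 4 [
  -- iteration 1/4 --
  PU: pen up
  FD 3: (-22.2,1) -> (-25.2,1) [heading=180, move]
  BK 1: (-25.2,1) -> (-24.2,1) [heading=180, move]
  -- iteration 2/4 --
  PU: pen up
  FD 3: (-24.2,1) -> (-27.2,1) [heading=180, move]
  BK 1: (-27.2,1) -> (-26.2,1) [heading=180, move]
  -- iteration 3/4 --
  PU: pen up
  FD 3: (-26.2,1) -> (-29.2,1) [heading=180, move]
  BK 1: (-29.2,1) -> (-28.2,1) [heading=180, move]
  -- iteration 4/4 --
  PU: pen up
  FD 3: (-28.2,1) -> (-31.2,1) [heading=180, move]
  BK 1: (-31.2,1) -> (-30.2,1) [heading=180, move]
]
LT 45: heading 180 -> 225
FD 1.7: (-30.2,1) -> (-31.402,-0.202) [heading=225, move]
FD 2.4: (-31.402,-0.202) -> (-33.099,-1.899) [heading=225, move]
FD 10.3: (-33.099,-1.899) -> (-40.382,-9.182) [heading=225, move]
Final: pos=(-40.382,-9.182), heading=225, 3 segment(s) drawn

Answer: -40.382 -9.182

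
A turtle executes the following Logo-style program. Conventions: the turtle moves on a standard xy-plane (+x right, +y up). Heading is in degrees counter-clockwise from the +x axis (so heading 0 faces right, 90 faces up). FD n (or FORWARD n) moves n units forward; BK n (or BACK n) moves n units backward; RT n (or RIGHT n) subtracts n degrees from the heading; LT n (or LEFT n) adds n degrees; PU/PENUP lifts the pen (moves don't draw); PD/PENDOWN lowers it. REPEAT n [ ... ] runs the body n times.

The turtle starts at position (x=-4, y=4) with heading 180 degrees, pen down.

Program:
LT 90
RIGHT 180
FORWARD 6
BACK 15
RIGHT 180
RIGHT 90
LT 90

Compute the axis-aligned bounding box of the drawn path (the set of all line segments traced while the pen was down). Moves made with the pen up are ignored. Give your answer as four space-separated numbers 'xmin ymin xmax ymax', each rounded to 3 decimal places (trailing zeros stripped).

Answer: -4 -5 -4 10

Derivation:
Executing turtle program step by step:
Start: pos=(-4,4), heading=180, pen down
LT 90: heading 180 -> 270
RT 180: heading 270 -> 90
FD 6: (-4,4) -> (-4,10) [heading=90, draw]
BK 15: (-4,10) -> (-4,-5) [heading=90, draw]
RT 180: heading 90 -> 270
RT 90: heading 270 -> 180
LT 90: heading 180 -> 270
Final: pos=(-4,-5), heading=270, 2 segment(s) drawn

Segment endpoints: x in {-4, -4, -4}, y in {-5, 4, 10}
xmin=-4, ymin=-5, xmax=-4, ymax=10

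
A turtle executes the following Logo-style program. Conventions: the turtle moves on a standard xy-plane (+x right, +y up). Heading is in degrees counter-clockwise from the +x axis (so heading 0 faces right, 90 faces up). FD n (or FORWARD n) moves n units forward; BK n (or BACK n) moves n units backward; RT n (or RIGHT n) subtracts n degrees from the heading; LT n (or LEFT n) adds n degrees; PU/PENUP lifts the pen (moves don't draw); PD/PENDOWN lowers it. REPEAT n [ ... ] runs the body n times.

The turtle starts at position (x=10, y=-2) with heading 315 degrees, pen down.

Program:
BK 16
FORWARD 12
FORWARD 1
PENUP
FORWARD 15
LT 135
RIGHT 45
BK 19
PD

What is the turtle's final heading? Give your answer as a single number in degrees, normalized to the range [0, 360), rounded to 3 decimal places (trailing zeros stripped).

Executing turtle program step by step:
Start: pos=(10,-2), heading=315, pen down
BK 16: (10,-2) -> (-1.314,9.314) [heading=315, draw]
FD 12: (-1.314,9.314) -> (7.172,0.828) [heading=315, draw]
FD 1: (7.172,0.828) -> (7.879,0.121) [heading=315, draw]
PU: pen up
FD 15: (7.879,0.121) -> (18.485,-10.485) [heading=315, move]
LT 135: heading 315 -> 90
RT 45: heading 90 -> 45
BK 19: (18.485,-10.485) -> (5.05,-23.92) [heading=45, move]
PD: pen down
Final: pos=(5.05,-23.92), heading=45, 3 segment(s) drawn

Answer: 45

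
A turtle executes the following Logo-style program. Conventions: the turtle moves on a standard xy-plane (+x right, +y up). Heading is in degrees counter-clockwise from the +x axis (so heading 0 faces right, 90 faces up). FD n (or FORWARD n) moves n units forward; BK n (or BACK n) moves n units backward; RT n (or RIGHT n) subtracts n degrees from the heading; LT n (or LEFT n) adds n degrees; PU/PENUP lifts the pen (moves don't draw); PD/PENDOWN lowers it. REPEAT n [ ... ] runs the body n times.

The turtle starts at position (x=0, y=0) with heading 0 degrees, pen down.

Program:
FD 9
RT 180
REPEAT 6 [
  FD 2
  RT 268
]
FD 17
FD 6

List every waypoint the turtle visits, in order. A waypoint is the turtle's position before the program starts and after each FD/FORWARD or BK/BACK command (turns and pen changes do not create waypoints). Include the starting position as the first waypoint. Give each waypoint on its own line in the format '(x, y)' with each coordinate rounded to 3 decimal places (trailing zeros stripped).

Answer: (0, 0)
(9, 0)
(7, 0)
(7.07, -1.999)
(9.065, -1.859)
(8.856, 0.13)
(6.875, -0.149)
(7.223, -2.118)
(23.851, 1.416)
(29.72, 2.664)

Derivation:
Executing turtle program step by step:
Start: pos=(0,0), heading=0, pen down
FD 9: (0,0) -> (9,0) [heading=0, draw]
RT 180: heading 0 -> 180
REPEAT 6 [
  -- iteration 1/6 --
  FD 2: (9,0) -> (7,0) [heading=180, draw]
  RT 268: heading 180 -> 272
  -- iteration 2/6 --
  FD 2: (7,0) -> (7.07,-1.999) [heading=272, draw]
  RT 268: heading 272 -> 4
  -- iteration 3/6 --
  FD 2: (7.07,-1.999) -> (9.065,-1.859) [heading=4, draw]
  RT 268: heading 4 -> 96
  -- iteration 4/6 --
  FD 2: (9.065,-1.859) -> (8.856,0.13) [heading=96, draw]
  RT 268: heading 96 -> 188
  -- iteration 5/6 --
  FD 2: (8.856,0.13) -> (6.875,-0.149) [heading=188, draw]
  RT 268: heading 188 -> 280
  -- iteration 6/6 --
  FD 2: (6.875,-0.149) -> (7.223,-2.118) [heading=280, draw]
  RT 268: heading 280 -> 12
]
FD 17: (7.223,-2.118) -> (23.851,1.416) [heading=12, draw]
FD 6: (23.851,1.416) -> (29.72,2.664) [heading=12, draw]
Final: pos=(29.72,2.664), heading=12, 9 segment(s) drawn
Waypoints (10 total):
(0, 0)
(9, 0)
(7, 0)
(7.07, -1.999)
(9.065, -1.859)
(8.856, 0.13)
(6.875, -0.149)
(7.223, -2.118)
(23.851, 1.416)
(29.72, 2.664)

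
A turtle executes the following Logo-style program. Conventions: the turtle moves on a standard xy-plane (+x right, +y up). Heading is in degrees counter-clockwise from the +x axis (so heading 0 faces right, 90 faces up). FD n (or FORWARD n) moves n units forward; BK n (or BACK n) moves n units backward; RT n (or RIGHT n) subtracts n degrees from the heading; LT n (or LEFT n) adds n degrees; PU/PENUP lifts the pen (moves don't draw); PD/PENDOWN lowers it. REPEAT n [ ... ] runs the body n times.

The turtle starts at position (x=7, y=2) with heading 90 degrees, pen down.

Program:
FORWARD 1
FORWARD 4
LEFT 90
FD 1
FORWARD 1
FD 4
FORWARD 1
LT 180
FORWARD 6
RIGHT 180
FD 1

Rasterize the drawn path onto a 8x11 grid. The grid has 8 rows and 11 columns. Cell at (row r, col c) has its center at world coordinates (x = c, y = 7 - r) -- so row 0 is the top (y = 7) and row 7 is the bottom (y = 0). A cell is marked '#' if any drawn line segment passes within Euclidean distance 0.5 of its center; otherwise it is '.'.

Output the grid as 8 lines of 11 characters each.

Segment 0: (7,2) -> (7,3)
Segment 1: (7,3) -> (7,7)
Segment 2: (7,7) -> (6,7)
Segment 3: (6,7) -> (5,7)
Segment 4: (5,7) -> (1,7)
Segment 5: (1,7) -> (0,7)
Segment 6: (0,7) -> (6,7)
Segment 7: (6,7) -> (5,7)

Answer: ########...
.......#...
.......#...
.......#...
.......#...
.......#...
...........
...........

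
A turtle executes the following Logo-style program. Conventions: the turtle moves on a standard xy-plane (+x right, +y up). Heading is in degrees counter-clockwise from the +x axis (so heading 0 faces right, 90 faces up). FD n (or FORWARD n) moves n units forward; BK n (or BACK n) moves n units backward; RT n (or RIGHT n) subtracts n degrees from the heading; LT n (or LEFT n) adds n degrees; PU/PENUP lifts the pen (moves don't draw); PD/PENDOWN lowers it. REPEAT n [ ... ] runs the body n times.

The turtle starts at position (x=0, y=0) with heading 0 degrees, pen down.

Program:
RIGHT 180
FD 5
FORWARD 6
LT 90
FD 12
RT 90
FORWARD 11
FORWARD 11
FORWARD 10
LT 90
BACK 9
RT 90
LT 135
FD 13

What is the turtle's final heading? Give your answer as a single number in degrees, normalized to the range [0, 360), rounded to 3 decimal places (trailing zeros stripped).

Answer: 315

Derivation:
Executing turtle program step by step:
Start: pos=(0,0), heading=0, pen down
RT 180: heading 0 -> 180
FD 5: (0,0) -> (-5,0) [heading=180, draw]
FD 6: (-5,0) -> (-11,0) [heading=180, draw]
LT 90: heading 180 -> 270
FD 12: (-11,0) -> (-11,-12) [heading=270, draw]
RT 90: heading 270 -> 180
FD 11: (-11,-12) -> (-22,-12) [heading=180, draw]
FD 11: (-22,-12) -> (-33,-12) [heading=180, draw]
FD 10: (-33,-12) -> (-43,-12) [heading=180, draw]
LT 90: heading 180 -> 270
BK 9: (-43,-12) -> (-43,-3) [heading=270, draw]
RT 90: heading 270 -> 180
LT 135: heading 180 -> 315
FD 13: (-43,-3) -> (-33.808,-12.192) [heading=315, draw]
Final: pos=(-33.808,-12.192), heading=315, 8 segment(s) drawn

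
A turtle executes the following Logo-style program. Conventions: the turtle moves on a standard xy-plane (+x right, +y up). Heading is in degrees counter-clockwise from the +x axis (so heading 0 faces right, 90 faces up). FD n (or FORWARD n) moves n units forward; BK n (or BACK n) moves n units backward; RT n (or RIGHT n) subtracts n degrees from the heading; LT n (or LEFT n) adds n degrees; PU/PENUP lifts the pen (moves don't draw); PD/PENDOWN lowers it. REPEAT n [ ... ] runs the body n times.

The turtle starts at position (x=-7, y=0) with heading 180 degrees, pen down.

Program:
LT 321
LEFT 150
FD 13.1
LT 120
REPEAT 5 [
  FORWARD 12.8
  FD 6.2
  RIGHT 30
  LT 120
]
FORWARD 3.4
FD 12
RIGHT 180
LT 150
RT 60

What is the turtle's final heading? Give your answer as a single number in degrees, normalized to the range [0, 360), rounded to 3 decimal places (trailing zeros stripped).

Executing turtle program step by step:
Start: pos=(-7,0), heading=180, pen down
LT 321: heading 180 -> 141
LT 150: heading 141 -> 291
FD 13.1: (-7,0) -> (-2.305,-12.23) [heading=291, draw]
LT 120: heading 291 -> 51
REPEAT 5 [
  -- iteration 1/5 --
  FD 12.8: (-2.305,-12.23) -> (5.75,-2.282) [heading=51, draw]
  FD 6.2: (5.75,-2.282) -> (9.652,2.536) [heading=51, draw]
  RT 30: heading 51 -> 21
  LT 120: heading 21 -> 141
  -- iteration 2/5 --
  FD 12.8: (9.652,2.536) -> (-0.296,10.591) [heading=141, draw]
  FD 6.2: (-0.296,10.591) -> (-5.114,14.493) [heading=141, draw]
  RT 30: heading 141 -> 111
  LT 120: heading 111 -> 231
  -- iteration 3/5 --
  FD 12.8: (-5.114,14.493) -> (-13.169,4.545) [heading=231, draw]
  FD 6.2: (-13.169,4.545) -> (-17.071,-0.273) [heading=231, draw]
  RT 30: heading 231 -> 201
  LT 120: heading 201 -> 321
  -- iteration 4/5 --
  FD 12.8: (-17.071,-0.273) -> (-7.124,-8.328) [heading=321, draw]
  FD 6.2: (-7.124,-8.328) -> (-2.305,-12.23) [heading=321, draw]
  RT 30: heading 321 -> 291
  LT 120: heading 291 -> 51
  -- iteration 5/5 --
  FD 12.8: (-2.305,-12.23) -> (5.75,-2.282) [heading=51, draw]
  FD 6.2: (5.75,-2.282) -> (9.652,2.536) [heading=51, draw]
  RT 30: heading 51 -> 21
  LT 120: heading 21 -> 141
]
FD 3.4: (9.652,2.536) -> (7.009,4.676) [heading=141, draw]
FD 12: (7.009,4.676) -> (-2.316,12.227) [heading=141, draw]
RT 180: heading 141 -> 321
LT 150: heading 321 -> 111
RT 60: heading 111 -> 51
Final: pos=(-2.316,12.227), heading=51, 13 segment(s) drawn

Answer: 51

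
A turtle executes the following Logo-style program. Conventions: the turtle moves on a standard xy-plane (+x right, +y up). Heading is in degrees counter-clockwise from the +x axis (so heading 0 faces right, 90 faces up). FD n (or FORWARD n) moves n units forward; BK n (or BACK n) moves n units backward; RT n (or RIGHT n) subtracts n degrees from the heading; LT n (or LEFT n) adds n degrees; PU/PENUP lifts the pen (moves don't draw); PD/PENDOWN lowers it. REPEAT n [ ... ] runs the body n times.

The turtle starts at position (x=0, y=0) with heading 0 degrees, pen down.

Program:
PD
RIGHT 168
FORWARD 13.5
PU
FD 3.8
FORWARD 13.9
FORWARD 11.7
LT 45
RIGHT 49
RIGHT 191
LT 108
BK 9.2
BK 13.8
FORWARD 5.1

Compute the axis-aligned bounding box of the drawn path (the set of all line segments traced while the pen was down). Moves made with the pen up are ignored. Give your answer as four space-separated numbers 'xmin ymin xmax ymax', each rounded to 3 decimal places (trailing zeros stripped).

Executing turtle program step by step:
Start: pos=(0,0), heading=0, pen down
PD: pen down
RT 168: heading 0 -> 192
FD 13.5: (0,0) -> (-13.205,-2.807) [heading=192, draw]
PU: pen up
FD 3.8: (-13.205,-2.807) -> (-16.922,-3.597) [heading=192, move]
FD 13.9: (-16.922,-3.597) -> (-30.518,-6.487) [heading=192, move]
FD 11.7: (-30.518,-6.487) -> (-41.963,-8.919) [heading=192, move]
LT 45: heading 192 -> 237
RT 49: heading 237 -> 188
RT 191: heading 188 -> 357
LT 108: heading 357 -> 105
BK 9.2: (-41.963,-8.919) -> (-39.581,-17.806) [heading=105, move]
BK 13.8: (-39.581,-17.806) -> (-36.01,-31.136) [heading=105, move]
FD 5.1: (-36.01,-31.136) -> (-37.33,-26.209) [heading=105, move]
Final: pos=(-37.33,-26.209), heading=105, 1 segment(s) drawn

Segment endpoints: x in {-13.205, 0}, y in {-2.807, 0}
xmin=-13.205, ymin=-2.807, xmax=0, ymax=0

Answer: -13.205 -2.807 0 0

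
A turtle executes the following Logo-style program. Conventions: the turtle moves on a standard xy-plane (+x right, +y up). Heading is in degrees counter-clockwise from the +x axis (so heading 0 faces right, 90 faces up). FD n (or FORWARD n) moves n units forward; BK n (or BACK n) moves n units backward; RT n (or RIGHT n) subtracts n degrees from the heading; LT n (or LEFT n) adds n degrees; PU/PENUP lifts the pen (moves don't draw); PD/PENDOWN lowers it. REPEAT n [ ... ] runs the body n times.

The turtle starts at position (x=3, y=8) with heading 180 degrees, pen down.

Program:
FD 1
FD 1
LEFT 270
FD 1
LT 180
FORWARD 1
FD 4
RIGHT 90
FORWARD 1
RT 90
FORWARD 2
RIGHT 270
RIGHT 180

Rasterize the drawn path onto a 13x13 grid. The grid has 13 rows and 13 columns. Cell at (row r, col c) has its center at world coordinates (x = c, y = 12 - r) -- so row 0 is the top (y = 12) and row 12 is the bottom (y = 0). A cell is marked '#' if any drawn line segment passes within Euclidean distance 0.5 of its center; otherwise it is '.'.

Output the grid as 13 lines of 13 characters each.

Segment 0: (3,8) -> (2,8)
Segment 1: (2,8) -> (1,8)
Segment 2: (1,8) -> (1,9)
Segment 3: (1,9) -> (1,8)
Segment 4: (1,8) -> (1,4)
Segment 5: (1,4) -> (-0,4)
Segment 6: (-0,4) -> (-0,6)

Answer: .............
.............
.............
.#...........
.###.........
.#...........
##...........
##...........
##...........
.............
.............
.............
.............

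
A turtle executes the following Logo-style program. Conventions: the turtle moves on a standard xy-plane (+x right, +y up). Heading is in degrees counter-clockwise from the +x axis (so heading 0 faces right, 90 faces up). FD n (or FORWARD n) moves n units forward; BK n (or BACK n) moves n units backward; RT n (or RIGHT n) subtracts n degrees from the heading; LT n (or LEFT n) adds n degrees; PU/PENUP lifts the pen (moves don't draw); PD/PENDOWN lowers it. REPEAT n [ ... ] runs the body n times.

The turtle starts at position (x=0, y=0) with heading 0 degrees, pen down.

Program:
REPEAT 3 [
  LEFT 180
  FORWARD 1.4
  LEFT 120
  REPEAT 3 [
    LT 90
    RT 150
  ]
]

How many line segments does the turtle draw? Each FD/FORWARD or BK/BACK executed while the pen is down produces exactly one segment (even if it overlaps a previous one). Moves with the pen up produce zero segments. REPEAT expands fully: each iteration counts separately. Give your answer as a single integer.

Executing turtle program step by step:
Start: pos=(0,0), heading=0, pen down
REPEAT 3 [
  -- iteration 1/3 --
  LT 180: heading 0 -> 180
  FD 1.4: (0,0) -> (-1.4,0) [heading=180, draw]
  LT 120: heading 180 -> 300
  REPEAT 3 [
    -- iteration 1/3 --
    LT 90: heading 300 -> 30
    RT 150: heading 30 -> 240
    -- iteration 2/3 --
    LT 90: heading 240 -> 330
    RT 150: heading 330 -> 180
    -- iteration 3/3 --
    LT 90: heading 180 -> 270
    RT 150: heading 270 -> 120
  ]
  -- iteration 2/3 --
  LT 180: heading 120 -> 300
  FD 1.4: (-1.4,0) -> (-0.7,-1.212) [heading=300, draw]
  LT 120: heading 300 -> 60
  REPEAT 3 [
    -- iteration 1/3 --
    LT 90: heading 60 -> 150
    RT 150: heading 150 -> 0
    -- iteration 2/3 --
    LT 90: heading 0 -> 90
    RT 150: heading 90 -> 300
    -- iteration 3/3 --
    LT 90: heading 300 -> 30
    RT 150: heading 30 -> 240
  ]
  -- iteration 3/3 --
  LT 180: heading 240 -> 60
  FD 1.4: (-0.7,-1.212) -> (0,0) [heading=60, draw]
  LT 120: heading 60 -> 180
  REPEAT 3 [
    -- iteration 1/3 --
    LT 90: heading 180 -> 270
    RT 150: heading 270 -> 120
    -- iteration 2/3 --
    LT 90: heading 120 -> 210
    RT 150: heading 210 -> 60
    -- iteration 3/3 --
    LT 90: heading 60 -> 150
    RT 150: heading 150 -> 0
  ]
]
Final: pos=(0,0), heading=0, 3 segment(s) drawn
Segments drawn: 3

Answer: 3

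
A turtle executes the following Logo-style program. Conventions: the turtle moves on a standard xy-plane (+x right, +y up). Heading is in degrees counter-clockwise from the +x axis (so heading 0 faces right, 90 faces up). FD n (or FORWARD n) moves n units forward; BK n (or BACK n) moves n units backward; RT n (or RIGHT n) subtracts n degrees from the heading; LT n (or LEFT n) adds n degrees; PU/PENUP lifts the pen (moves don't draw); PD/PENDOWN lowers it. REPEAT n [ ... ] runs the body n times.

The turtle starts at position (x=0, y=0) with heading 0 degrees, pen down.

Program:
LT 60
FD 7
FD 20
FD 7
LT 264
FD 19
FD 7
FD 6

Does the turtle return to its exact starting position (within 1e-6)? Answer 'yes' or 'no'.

Answer: no

Derivation:
Executing turtle program step by step:
Start: pos=(0,0), heading=0, pen down
LT 60: heading 0 -> 60
FD 7: (0,0) -> (3.5,6.062) [heading=60, draw]
FD 20: (3.5,6.062) -> (13.5,23.383) [heading=60, draw]
FD 7: (13.5,23.383) -> (17,29.445) [heading=60, draw]
LT 264: heading 60 -> 324
FD 19: (17,29.445) -> (32.371,18.277) [heading=324, draw]
FD 7: (32.371,18.277) -> (38.034,14.162) [heading=324, draw]
FD 6: (38.034,14.162) -> (42.889,10.636) [heading=324, draw]
Final: pos=(42.889,10.636), heading=324, 6 segment(s) drawn

Start position: (0, 0)
Final position: (42.889, 10.636)
Distance = 44.188; >= 1e-6 -> NOT closed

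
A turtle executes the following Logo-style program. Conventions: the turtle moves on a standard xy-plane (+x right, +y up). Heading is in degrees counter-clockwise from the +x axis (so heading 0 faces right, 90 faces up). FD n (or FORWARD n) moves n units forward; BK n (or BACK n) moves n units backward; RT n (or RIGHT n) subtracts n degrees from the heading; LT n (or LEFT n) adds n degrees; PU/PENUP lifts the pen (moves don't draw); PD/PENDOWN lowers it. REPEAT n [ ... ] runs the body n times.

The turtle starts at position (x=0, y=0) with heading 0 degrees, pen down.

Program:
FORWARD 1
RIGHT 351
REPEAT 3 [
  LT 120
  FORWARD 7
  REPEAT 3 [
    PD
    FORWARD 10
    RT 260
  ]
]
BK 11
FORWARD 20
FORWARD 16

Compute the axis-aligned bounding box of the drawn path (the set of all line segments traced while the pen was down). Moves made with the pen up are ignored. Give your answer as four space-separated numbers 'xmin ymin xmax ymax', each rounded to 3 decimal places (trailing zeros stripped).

Executing turtle program step by step:
Start: pos=(0,0), heading=0, pen down
FD 1: (0,0) -> (1,0) [heading=0, draw]
RT 351: heading 0 -> 9
REPEAT 3 [
  -- iteration 1/3 --
  LT 120: heading 9 -> 129
  FD 7: (1,0) -> (-3.405,5.44) [heading=129, draw]
  REPEAT 3 [
    -- iteration 1/3 --
    PD: pen down
    FD 10: (-3.405,5.44) -> (-9.698,13.211) [heading=129, draw]
    RT 260: heading 129 -> 229
    -- iteration 2/3 --
    PD: pen down
    FD 10: (-9.698,13.211) -> (-16.259,5.664) [heading=229, draw]
    RT 260: heading 229 -> 329
    -- iteration 3/3 --
    PD: pen down
    FD 10: (-16.259,5.664) -> (-7.687,0.514) [heading=329, draw]
    RT 260: heading 329 -> 69
  ]
  -- iteration 2/3 --
  LT 120: heading 69 -> 189
  FD 7: (-7.687,0.514) -> (-14.601,-0.581) [heading=189, draw]
  REPEAT 3 [
    -- iteration 1/3 --
    PD: pen down
    FD 10: (-14.601,-0.581) -> (-24.478,-2.145) [heading=189, draw]
    RT 260: heading 189 -> 289
    -- iteration 2/3 --
    PD: pen down
    FD 10: (-24.478,-2.145) -> (-21.222,-11.601) [heading=289, draw]
    RT 260: heading 289 -> 29
    -- iteration 3/3 --
    PD: pen down
    FD 10: (-21.222,-11.601) -> (-12.476,-6.752) [heading=29, draw]
    RT 260: heading 29 -> 129
  ]
  -- iteration 3/3 --
  LT 120: heading 129 -> 249
  FD 7: (-12.476,-6.752) -> (-14.985,-13.288) [heading=249, draw]
  REPEAT 3 [
    -- iteration 1/3 --
    PD: pen down
    FD 10: (-14.985,-13.288) -> (-18.568,-22.623) [heading=249, draw]
    RT 260: heading 249 -> 349
    -- iteration 2/3 --
    PD: pen down
    FD 10: (-18.568,-22.623) -> (-8.752,-24.531) [heading=349, draw]
    RT 260: heading 349 -> 89
    -- iteration 3/3 --
    PD: pen down
    FD 10: (-8.752,-24.531) -> (-8.578,-14.533) [heading=89, draw]
    RT 260: heading 89 -> 189
  ]
]
BK 11: (-8.578,-14.533) -> (2.287,-12.812) [heading=189, draw]
FD 20: (2.287,-12.812) -> (-17.467,-15.941) [heading=189, draw]
FD 16: (-17.467,-15.941) -> (-33.27,-18.444) [heading=189, draw]
Final: pos=(-33.27,-18.444), heading=189, 16 segment(s) drawn

Segment endpoints: x in {-33.27, -24.478, -21.222, -18.568, -17.467, -16.259, -14.985, -14.601, -12.476, -9.698, -8.752, -8.578, -7.687, -3.405, 0, 1, 2.287}, y in {-24.531, -22.623, -18.444, -15.941, -14.533, -13.288, -12.812, -11.601, -6.752, -2.145, -0.581, 0, 0.514, 5.44, 5.664, 13.211}
xmin=-33.27, ymin=-24.531, xmax=2.287, ymax=13.211

Answer: -33.27 -24.531 2.287 13.211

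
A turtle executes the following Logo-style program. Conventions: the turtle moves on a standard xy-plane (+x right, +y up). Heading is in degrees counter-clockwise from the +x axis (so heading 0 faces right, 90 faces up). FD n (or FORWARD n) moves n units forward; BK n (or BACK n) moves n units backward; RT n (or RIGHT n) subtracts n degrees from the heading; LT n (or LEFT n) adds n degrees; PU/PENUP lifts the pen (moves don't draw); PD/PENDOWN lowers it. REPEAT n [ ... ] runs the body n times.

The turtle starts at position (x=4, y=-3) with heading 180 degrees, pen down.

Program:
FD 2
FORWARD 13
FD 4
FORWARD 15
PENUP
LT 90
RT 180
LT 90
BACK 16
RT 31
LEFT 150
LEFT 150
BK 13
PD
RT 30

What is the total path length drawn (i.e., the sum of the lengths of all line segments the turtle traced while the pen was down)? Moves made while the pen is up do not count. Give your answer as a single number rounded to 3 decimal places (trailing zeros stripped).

Answer: 34

Derivation:
Executing turtle program step by step:
Start: pos=(4,-3), heading=180, pen down
FD 2: (4,-3) -> (2,-3) [heading=180, draw]
FD 13: (2,-3) -> (-11,-3) [heading=180, draw]
FD 4: (-11,-3) -> (-15,-3) [heading=180, draw]
FD 15: (-15,-3) -> (-30,-3) [heading=180, draw]
PU: pen up
LT 90: heading 180 -> 270
RT 180: heading 270 -> 90
LT 90: heading 90 -> 180
BK 16: (-30,-3) -> (-14,-3) [heading=180, move]
RT 31: heading 180 -> 149
LT 150: heading 149 -> 299
LT 150: heading 299 -> 89
BK 13: (-14,-3) -> (-14.227,-15.998) [heading=89, move]
PD: pen down
RT 30: heading 89 -> 59
Final: pos=(-14.227,-15.998), heading=59, 4 segment(s) drawn

Segment lengths:
  seg 1: (4,-3) -> (2,-3), length = 2
  seg 2: (2,-3) -> (-11,-3), length = 13
  seg 3: (-11,-3) -> (-15,-3), length = 4
  seg 4: (-15,-3) -> (-30,-3), length = 15
Total = 34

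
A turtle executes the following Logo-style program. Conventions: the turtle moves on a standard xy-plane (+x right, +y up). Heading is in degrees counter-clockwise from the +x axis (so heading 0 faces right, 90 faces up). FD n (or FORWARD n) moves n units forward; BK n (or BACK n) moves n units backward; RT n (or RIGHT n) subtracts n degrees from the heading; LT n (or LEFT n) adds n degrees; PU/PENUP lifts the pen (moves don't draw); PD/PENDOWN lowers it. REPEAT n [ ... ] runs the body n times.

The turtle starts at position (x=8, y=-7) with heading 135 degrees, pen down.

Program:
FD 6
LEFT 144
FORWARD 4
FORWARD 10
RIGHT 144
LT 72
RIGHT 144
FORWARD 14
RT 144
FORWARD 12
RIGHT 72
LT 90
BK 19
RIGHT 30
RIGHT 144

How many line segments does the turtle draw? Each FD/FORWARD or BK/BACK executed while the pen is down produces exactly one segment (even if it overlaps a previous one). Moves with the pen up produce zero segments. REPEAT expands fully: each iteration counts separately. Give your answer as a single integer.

Answer: 6

Derivation:
Executing turtle program step by step:
Start: pos=(8,-7), heading=135, pen down
FD 6: (8,-7) -> (3.757,-2.757) [heading=135, draw]
LT 144: heading 135 -> 279
FD 4: (3.757,-2.757) -> (4.383,-6.708) [heading=279, draw]
FD 10: (4.383,-6.708) -> (5.947,-16.585) [heading=279, draw]
RT 144: heading 279 -> 135
LT 72: heading 135 -> 207
RT 144: heading 207 -> 63
FD 14: (5.947,-16.585) -> (12.303,-4.111) [heading=63, draw]
RT 144: heading 63 -> 279
FD 12: (12.303,-4.111) -> (14.181,-15.963) [heading=279, draw]
RT 72: heading 279 -> 207
LT 90: heading 207 -> 297
BK 19: (14.181,-15.963) -> (5.555,0.966) [heading=297, draw]
RT 30: heading 297 -> 267
RT 144: heading 267 -> 123
Final: pos=(5.555,0.966), heading=123, 6 segment(s) drawn
Segments drawn: 6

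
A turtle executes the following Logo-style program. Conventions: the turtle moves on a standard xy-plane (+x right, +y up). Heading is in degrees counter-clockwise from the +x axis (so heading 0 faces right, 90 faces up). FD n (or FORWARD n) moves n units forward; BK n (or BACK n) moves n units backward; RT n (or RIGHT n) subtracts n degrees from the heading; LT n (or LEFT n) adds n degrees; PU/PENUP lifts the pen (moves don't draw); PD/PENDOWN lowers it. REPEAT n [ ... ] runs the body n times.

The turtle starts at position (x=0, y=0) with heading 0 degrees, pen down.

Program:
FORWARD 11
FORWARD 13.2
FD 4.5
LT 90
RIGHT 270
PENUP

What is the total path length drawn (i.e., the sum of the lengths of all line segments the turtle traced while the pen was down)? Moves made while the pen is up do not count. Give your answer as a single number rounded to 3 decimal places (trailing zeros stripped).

Executing turtle program step by step:
Start: pos=(0,0), heading=0, pen down
FD 11: (0,0) -> (11,0) [heading=0, draw]
FD 13.2: (11,0) -> (24.2,0) [heading=0, draw]
FD 4.5: (24.2,0) -> (28.7,0) [heading=0, draw]
LT 90: heading 0 -> 90
RT 270: heading 90 -> 180
PU: pen up
Final: pos=(28.7,0), heading=180, 3 segment(s) drawn

Segment lengths:
  seg 1: (0,0) -> (11,0), length = 11
  seg 2: (11,0) -> (24.2,0), length = 13.2
  seg 3: (24.2,0) -> (28.7,0), length = 4.5
Total = 28.7

Answer: 28.7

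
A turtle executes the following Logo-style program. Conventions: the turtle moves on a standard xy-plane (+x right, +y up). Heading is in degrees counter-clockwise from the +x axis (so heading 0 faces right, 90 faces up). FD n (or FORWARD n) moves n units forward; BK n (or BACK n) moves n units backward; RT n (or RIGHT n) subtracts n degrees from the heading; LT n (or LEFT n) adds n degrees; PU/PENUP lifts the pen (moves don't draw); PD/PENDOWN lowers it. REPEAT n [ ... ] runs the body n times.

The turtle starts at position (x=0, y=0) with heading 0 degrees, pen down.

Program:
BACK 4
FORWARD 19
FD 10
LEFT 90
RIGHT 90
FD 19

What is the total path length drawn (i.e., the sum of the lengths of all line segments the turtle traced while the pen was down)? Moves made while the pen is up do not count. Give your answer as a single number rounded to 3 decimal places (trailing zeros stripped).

Executing turtle program step by step:
Start: pos=(0,0), heading=0, pen down
BK 4: (0,0) -> (-4,0) [heading=0, draw]
FD 19: (-4,0) -> (15,0) [heading=0, draw]
FD 10: (15,0) -> (25,0) [heading=0, draw]
LT 90: heading 0 -> 90
RT 90: heading 90 -> 0
FD 19: (25,0) -> (44,0) [heading=0, draw]
Final: pos=(44,0), heading=0, 4 segment(s) drawn

Segment lengths:
  seg 1: (0,0) -> (-4,0), length = 4
  seg 2: (-4,0) -> (15,0), length = 19
  seg 3: (15,0) -> (25,0), length = 10
  seg 4: (25,0) -> (44,0), length = 19
Total = 52

Answer: 52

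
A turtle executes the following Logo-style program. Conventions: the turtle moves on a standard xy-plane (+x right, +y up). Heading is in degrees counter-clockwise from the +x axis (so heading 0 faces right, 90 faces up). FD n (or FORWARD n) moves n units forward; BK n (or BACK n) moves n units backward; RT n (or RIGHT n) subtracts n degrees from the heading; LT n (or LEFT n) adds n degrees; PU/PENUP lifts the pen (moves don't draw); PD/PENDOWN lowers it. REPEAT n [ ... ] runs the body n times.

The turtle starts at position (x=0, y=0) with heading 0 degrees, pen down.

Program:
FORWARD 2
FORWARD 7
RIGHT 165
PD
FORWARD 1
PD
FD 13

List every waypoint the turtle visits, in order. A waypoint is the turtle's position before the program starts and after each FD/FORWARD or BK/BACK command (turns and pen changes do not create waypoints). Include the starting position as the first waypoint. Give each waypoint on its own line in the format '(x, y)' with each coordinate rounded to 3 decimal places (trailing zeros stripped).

Executing turtle program step by step:
Start: pos=(0,0), heading=0, pen down
FD 2: (0,0) -> (2,0) [heading=0, draw]
FD 7: (2,0) -> (9,0) [heading=0, draw]
RT 165: heading 0 -> 195
PD: pen down
FD 1: (9,0) -> (8.034,-0.259) [heading=195, draw]
PD: pen down
FD 13: (8.034,-0.259) -> (-4.523,-3.623) [heading=195, draw]
Final: pos=(-4.523,-3.623), heading=195, 4 segment(s) drawn
Waypoints (5 total):
(0, 0)
(2, 0)
(9, 0)
(8.034, -0.259)
(-4.523, -3.623)

Answer: (0, 0)
(2, 0)
(9, 0)
(8.034, -0.259)
(-4.523, -3.623)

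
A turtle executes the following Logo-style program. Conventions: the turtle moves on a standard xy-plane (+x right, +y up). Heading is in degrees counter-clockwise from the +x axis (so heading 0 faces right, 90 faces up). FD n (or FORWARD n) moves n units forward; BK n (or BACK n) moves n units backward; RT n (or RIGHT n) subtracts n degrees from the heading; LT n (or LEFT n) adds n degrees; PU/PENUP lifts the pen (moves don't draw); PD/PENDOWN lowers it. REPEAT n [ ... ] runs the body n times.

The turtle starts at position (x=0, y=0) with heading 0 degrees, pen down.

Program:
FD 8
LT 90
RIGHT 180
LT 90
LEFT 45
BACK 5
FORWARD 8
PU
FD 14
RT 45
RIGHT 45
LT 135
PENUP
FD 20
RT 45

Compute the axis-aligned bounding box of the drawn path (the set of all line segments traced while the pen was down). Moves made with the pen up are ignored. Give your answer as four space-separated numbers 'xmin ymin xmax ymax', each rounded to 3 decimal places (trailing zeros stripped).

Answer: 0 -3.536 10.121 2.121

Derivation:
Executing turtle program step by step:
Start: pos=(0,0), heading=0, pen down
FD 8: (0,0) -> (8,0) [heading=0, draw]
LT 90: heading 0 -> 90
RT 180: heading 90 -> 270
LT 90: heading 270 -> 0
LT 45: heading 0 -> 45
BK 5: (8,0) -> (4.464,-3.536) [heading=45, draw]
FD 8: (4.464,-3.536) -> (10.121,2.121) [heading=45, draw]
PU: pen up
FD 14: (10.121,2.121) -> (20.021,12.021) [heading=45, move]
RT 45: heading 45 -> 0
RT 45: heading 0 -> 315
LT 135: heading 315 -> 90
PU: pen up
FD 20: (20.021,12.021) -> (20.021,32.021) [heading=90, move]
RT 45: heading 90 -> 45
Final: pos=(20.021,32.021), heading=45, 3 segment(s) drawn

Segment endpoints: x in {0, 4.464, 8, 10.121}, y in {-3.536, 0, 2.121}
xmin=0, ymin=-3.536, xmax=10.121, ymax=2.121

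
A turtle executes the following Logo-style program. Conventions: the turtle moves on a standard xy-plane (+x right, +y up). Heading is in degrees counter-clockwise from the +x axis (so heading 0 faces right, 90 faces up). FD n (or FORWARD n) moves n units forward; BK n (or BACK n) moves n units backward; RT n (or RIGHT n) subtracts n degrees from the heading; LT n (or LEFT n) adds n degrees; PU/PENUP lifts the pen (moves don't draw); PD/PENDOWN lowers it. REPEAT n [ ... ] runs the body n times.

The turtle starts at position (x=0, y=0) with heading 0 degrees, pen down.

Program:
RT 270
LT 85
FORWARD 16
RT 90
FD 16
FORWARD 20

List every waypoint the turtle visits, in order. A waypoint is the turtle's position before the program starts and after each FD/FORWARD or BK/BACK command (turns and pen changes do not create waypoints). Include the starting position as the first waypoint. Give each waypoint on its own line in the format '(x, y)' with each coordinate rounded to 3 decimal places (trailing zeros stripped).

Answer: (0, 0)
(-15.939, 1.394)
(-14.545, 17.334)
(-12.802, 37.258)

Derivation:
Executing turtle program step by step:
Start: pos=(0,0), heading=0, pen down
RT 270: heading 0 -> 90
LT 85: heading 90 -> 175
FD 16: (0,0) -> (-15.939,1.394) [heading=175, draw]
RT 90: heading 175 -> 85
FD 16: (-15.939,1.394) -> (-14.545,17.334) [heading=85, draw]
FD 20: (-14.545,17.334) -> (-12.802,37.258) [heading=85, draw]
Final: pos=(-12.802,37.258), heading=85, 3 segment(s) drawn
Waypoints (4 total):
(0, 0)
(-15.939, 1.394)
(-14.545, 17.334)
(-12.802, 37.258)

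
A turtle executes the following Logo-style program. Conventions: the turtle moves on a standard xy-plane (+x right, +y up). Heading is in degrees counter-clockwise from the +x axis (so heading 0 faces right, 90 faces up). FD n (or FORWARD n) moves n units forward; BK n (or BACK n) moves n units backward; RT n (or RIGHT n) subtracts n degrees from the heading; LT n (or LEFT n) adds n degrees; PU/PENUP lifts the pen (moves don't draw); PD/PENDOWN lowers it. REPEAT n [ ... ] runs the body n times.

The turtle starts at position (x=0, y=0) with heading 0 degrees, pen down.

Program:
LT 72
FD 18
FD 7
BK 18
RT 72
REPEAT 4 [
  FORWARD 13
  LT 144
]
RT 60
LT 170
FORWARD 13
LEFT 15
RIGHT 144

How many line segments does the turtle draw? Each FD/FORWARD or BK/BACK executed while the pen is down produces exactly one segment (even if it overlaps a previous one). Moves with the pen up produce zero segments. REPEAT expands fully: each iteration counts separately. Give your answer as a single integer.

Executing turtle program step by step:
Start: pos=(0,0), heading=0, pen down
LT 72: heading 0 -> 72
FD 18: (0,0) -> (5.562,17.119) [heading=72, draw]
FD 7: (5.562,17.119) -> (7.725,23.776) [heading=72, draw]
BK 18: (7.725,23.776) -> (2.163,6.657) [heading=72, draw]
RT 72: heading 72 -> 0
REPEAT 4 [
  -- iteration 1/4 --
  FD 13: (2.163,6.657) -> (15.163,6.657) [heading=0, draw]
  LT 144: heading 0 -> 144
  -- iteration 2/4 --
  FD 13: (15.163,6.657) -> (4.646,14.299) [heading=144, draw]
  LT 144: heading 144 -> 288
  -- iteration 3/4 --
  FD 13: (4.646,14.299) -> (8.663,1.935) [heading=288, draw]
  LT 144: heading 288 -> 72
  -- iteration 4/4 --
  FD 13: (8.663,1.935) -> (12.68,14.299) [heading=72, draw]
  LT 144: heading 72 -> 216
]
RT 60: heading 216 -> 156
LT 170: heading 156 -> 326
FD 13: (12.68,14.299) -> (23.458,7.029) [heading=326, draw]
LT 15: heading 326 -> 341
RT 144: heading 341 -> 197
Final: pos=(23.458,7.029), heading=197, 8 segment(s) drawn
Segments drawn: 8

Answer: 8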